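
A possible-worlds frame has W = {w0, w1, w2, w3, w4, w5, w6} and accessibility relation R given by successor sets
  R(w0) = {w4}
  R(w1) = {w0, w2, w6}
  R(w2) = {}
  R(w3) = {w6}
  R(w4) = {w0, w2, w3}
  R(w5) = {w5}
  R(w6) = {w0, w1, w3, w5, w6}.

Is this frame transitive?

Transitive: no — w0 R w4 and w4 R w2, but not w0 R w2.

No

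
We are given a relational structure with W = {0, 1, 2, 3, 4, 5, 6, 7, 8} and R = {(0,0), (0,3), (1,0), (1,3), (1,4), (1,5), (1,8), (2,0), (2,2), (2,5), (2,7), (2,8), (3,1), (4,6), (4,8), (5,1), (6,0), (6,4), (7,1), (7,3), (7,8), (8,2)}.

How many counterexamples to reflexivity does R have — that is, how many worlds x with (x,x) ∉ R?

7

Enumerating: 1, 3, 4, 5, 6, 7, 8.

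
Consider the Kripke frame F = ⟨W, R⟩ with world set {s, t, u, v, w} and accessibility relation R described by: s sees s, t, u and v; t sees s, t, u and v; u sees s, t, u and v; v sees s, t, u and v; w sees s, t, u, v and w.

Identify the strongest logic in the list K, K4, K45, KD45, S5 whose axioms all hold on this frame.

K4

Transitive (axiom 4): yes — every two-step R-path is closed by a direct edge.
Euclidean (axiom 5): no — w R s and w R w, but not s R w.
Serial (axiom D): yes — every world has a successor (e.g. s R s).
Reflexive (axiom T): yes — every world is R-related to itself.
So F validates K, K4; K45 would additionally require R to be Euclidean. The strongest is K4.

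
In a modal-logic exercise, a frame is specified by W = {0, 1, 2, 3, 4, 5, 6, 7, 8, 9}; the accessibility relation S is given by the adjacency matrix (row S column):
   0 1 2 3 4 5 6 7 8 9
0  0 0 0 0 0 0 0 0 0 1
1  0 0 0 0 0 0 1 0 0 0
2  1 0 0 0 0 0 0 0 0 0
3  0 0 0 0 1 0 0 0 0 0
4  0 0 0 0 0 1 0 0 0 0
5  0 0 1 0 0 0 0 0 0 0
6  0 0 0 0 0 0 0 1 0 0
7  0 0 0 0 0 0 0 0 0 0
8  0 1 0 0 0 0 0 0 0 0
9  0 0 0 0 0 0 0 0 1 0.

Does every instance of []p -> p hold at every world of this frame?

No

The schema T characterises exactly the reflexive frames.
Reflexive: no — 0 is not related to itself.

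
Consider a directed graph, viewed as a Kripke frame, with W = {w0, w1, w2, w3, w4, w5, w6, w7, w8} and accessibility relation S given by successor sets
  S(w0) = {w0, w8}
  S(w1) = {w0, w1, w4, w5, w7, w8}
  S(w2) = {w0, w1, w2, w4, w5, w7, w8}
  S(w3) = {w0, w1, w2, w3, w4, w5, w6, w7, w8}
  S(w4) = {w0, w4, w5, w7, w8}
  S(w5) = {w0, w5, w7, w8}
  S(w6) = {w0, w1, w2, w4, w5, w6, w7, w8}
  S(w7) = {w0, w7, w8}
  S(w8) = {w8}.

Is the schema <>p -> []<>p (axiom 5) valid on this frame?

The schema 5 characterises exactly the Euclidean frames.
Euclidean: no — w1 S w0 and w1 S w4, but not w0 S w4.

No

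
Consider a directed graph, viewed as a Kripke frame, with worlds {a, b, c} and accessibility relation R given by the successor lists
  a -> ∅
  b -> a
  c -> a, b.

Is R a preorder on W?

No

Reflexive: no — a is not related to itself.
Transitive: yes — every two-step R-path is closed by a direct edge.
So R is not a preorder.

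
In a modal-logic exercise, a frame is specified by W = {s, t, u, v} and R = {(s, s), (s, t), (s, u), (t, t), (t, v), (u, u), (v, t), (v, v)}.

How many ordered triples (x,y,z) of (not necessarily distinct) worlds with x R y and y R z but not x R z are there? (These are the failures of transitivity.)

Enumerating: (s,t,v).

1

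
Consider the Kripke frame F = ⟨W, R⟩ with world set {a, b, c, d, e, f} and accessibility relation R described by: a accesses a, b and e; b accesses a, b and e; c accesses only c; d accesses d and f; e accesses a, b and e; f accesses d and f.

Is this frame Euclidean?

Euclidean: yes — any two successors of a common world are R-related.

Yes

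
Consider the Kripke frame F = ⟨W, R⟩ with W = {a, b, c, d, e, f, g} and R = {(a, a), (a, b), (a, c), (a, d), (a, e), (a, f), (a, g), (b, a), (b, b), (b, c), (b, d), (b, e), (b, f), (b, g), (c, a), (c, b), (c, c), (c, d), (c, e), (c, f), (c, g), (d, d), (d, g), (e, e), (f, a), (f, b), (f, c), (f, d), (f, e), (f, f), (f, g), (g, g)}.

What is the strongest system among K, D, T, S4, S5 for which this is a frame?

S4

Serial (axiom D): yes — every world has a successor (e.g. a R a).
Reflexive (axiom T): yes — every world is R-related to itself.
Transitive (axiom 4): yes — every two-step R-path is closed by a direct edge.
Euclidean (axiom 5): no — a R d and a R b, but not d R b.
So F validates K, D, T, S4; S5 would additionally require R to be Euclidean. The strongest is S4.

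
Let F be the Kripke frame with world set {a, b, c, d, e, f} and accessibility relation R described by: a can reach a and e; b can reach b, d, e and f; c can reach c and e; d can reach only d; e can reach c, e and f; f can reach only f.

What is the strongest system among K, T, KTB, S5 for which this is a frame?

Reflexive (axiom T): yes — every world is R-related to itself.
Symmetric (axiom B): no — a R e but not e R a.
Euclidean (axiom 5): no — b R d and b R e, but not d R e.
So F validates K, T; KTB would additionally require R to be symmetric. The strongest is T.

T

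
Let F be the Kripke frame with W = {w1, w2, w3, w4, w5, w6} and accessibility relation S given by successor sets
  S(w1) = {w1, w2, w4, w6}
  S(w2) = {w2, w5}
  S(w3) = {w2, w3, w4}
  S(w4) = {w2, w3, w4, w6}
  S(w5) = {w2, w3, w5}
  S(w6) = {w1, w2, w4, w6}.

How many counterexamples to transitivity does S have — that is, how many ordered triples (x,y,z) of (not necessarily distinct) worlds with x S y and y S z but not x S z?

10

Enumerating: (w1,w2,w5), (w1,w4,w3), (w2,w5,w3), (w3,w2,w5), (w3,w4,w6), (w4,w2,w5), (w4,w6,w1), (w5,w3,w4), (w6,w2,w5), (w6,w4,w3).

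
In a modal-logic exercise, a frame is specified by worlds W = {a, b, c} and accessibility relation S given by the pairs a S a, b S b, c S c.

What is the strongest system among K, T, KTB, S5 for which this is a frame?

Reflexive (axiom T): yes — every world is S-related to itself.
Symmetric (axiom B): yes — every pair in S has its reverse in S.
Euclidean (axiom 5): yes — any two successors of a common world are S-related.
So F validates K, T, KTB, S5. The strongest is S5.

S5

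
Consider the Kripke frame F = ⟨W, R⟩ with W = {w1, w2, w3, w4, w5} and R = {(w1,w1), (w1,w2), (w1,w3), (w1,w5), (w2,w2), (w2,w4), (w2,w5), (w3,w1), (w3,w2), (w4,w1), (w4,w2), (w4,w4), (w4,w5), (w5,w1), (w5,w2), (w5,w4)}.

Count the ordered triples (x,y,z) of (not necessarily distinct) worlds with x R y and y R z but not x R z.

13

Enumerating: (w1,w2,w4), (w1,w5,w4), (w2,w4,w1), (w2,w5,w1), (w3,w1,w3), (w3,w1,w5), (w3,w2,w4), (w3,w2,w5), (w4,w1,w3), (w5,w1,w3), (w5,w1,w5), (w5,w2,w5), (w5,w4,w5).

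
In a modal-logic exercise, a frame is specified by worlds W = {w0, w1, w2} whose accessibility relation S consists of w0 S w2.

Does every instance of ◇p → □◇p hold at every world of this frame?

The schema 5 characterises exactly the Euclidean frames.
Euclidean: no — w0 S w2 and w0 S w2, but not w2 S w2.

No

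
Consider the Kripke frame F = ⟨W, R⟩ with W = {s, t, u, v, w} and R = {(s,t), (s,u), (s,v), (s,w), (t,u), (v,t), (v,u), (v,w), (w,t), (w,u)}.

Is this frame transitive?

Yes

Transitive: yes — every two-step R-path is closed by a direct edge.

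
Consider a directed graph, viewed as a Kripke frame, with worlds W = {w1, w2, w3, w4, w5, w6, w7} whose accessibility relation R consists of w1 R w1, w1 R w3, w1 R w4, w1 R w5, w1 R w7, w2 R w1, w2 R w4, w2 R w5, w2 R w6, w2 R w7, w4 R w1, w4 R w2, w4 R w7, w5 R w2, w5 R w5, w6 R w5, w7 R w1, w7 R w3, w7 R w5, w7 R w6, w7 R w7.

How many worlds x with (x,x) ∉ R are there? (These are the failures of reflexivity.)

Enumerating: w2, w3, w4, w6.

4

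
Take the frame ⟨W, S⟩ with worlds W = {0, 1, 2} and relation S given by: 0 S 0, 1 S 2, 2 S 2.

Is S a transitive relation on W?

Yes

Transitive: yes — every two-step S-path is closed by a direct edge.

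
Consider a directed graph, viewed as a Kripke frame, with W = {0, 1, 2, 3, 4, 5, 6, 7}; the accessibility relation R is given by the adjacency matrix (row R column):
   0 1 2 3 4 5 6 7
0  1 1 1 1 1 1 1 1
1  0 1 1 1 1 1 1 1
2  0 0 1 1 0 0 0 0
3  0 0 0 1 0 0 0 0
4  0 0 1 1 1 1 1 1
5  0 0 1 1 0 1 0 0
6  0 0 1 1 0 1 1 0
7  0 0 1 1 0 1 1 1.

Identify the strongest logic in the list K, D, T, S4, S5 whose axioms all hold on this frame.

Serial (axiom D): yes — every world has a successor (e.g. 0 R 0).
Reflexive (axiom T): yes — every world is R-related to itself.
Transitive (axiom 4): yes — every two-step R-path is closed by a direct edge.
Euclidean (axiom 5): no — 0 R 2 and 0 R 1, but not 2 R 1.
So F validates K, D, T, S4; S5 would additionally require R to be Euclidean. The strongest is S4.

S4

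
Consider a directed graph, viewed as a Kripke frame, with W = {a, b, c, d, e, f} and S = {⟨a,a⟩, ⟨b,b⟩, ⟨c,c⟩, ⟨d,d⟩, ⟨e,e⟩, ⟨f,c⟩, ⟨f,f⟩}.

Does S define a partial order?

Reflexive: yes — every world is S-related to itself.
Transitive: yes — every two-step S-path is closed by a direct edge.
Antisymmetric: yes — no distinct pair is related both ways.
So S is a partial order.

Yes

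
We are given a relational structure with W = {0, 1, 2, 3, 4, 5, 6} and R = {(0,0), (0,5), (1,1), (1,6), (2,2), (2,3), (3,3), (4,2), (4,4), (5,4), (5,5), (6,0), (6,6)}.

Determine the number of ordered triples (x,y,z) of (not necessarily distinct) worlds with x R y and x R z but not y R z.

6

Enumerating: (0,5,0), (1,6,1), (2,3,2), (4,2,4), (5,4,5), (6,0,6).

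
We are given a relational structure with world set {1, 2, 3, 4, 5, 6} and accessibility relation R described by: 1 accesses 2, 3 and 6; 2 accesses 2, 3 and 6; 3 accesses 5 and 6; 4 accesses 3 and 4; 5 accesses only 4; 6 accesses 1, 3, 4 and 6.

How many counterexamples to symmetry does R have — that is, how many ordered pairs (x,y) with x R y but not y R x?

8

Enumerating: (1,2), (1,3), (2,3), (2,6), (3,5), (4,3), (5,4), (6,4).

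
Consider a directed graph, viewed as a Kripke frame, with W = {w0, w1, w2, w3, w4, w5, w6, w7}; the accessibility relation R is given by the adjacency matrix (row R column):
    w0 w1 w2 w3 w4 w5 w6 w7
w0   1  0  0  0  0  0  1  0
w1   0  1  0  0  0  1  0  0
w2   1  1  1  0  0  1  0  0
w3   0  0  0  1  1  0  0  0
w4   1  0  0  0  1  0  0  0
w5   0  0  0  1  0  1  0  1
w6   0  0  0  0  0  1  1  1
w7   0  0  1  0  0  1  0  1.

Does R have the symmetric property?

Symmetric: no — w0 R w6 but not w6 R w0.

No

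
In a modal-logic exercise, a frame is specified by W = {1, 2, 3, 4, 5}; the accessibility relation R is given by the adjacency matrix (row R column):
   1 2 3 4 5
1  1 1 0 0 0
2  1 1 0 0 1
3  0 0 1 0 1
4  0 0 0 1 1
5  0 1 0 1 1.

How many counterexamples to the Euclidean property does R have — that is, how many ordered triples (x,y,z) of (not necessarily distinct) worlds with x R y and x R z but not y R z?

Enumerating: (2,1,5), (2,5,1), (3,5,3), (5,2,4), (5,4,2).

5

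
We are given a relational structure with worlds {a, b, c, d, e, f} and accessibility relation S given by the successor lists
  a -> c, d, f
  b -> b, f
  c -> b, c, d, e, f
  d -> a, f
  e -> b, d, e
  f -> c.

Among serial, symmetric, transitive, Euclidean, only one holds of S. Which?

Serial: yes — every world has a successor (e.g. a S c).
Symmetric: no — a S c but not c S a.
Transitive: no — a S c and c S b, but not a S b.
Euclidean: no — a S d and a S c, but not d S c.
Only serial holds.

serial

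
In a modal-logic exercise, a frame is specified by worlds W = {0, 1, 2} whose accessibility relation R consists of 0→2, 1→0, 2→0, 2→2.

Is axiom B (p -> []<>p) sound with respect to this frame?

No

Axiom B corresponds to the accessibility relation being symmetric.
Symmetric: no — 1 R 0 but not 0 R 1.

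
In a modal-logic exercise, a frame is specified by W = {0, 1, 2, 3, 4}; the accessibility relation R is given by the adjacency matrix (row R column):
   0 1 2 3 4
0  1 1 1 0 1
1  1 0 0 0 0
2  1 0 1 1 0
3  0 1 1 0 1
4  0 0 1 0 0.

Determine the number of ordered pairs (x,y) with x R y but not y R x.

4

Enumerating: (0,4), (3,1), (3,4), (4,2).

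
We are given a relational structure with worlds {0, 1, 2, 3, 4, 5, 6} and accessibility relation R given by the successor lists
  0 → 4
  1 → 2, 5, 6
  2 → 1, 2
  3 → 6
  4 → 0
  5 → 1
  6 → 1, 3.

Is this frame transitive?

No

Transitive: no — 1 R 6 and 6 R 3, but not 1 R 3.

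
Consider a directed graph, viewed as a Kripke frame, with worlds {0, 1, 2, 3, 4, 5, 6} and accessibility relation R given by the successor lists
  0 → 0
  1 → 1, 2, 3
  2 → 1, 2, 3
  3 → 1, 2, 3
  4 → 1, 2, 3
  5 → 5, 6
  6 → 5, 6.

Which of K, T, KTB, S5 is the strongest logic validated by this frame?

K

Reflexive (axiom T): no — 4 is not related to itself.
Symmetric (axiom B): no — 4 R 1 but not 1 R 4.
Euclidean (axiom 5): yes — any two successors of a common world are R-related.
So F validates K; T would additionally require R to be reflexive. The strongest is K.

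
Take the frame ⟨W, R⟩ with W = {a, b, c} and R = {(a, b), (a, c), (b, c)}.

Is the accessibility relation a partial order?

Reflexive: no — a is not related to itself.
Transitive: yes — every two-step R-path is closed by a direct edge.
Antisymmetric: yes — no distinct pair is related both ways.
So R is not a partial order.

No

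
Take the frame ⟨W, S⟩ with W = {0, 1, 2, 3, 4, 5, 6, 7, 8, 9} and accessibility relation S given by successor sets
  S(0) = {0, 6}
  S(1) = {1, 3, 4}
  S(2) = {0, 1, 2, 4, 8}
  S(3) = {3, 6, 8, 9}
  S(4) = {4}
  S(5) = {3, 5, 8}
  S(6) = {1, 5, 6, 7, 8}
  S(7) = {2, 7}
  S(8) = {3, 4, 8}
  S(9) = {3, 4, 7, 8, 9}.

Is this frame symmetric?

Symmetric: no — 0 S 6 but not 6 S 0.

No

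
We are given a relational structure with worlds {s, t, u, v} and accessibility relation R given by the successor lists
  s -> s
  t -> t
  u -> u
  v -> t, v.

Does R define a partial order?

Yes

Reflexive: yes — every world is R-related to itself.
Transitive: yes — every two-step R-path is closed by a direct edge.
Antisymmetric: yes — no distinct pair is related both ways.
So R is a partial order.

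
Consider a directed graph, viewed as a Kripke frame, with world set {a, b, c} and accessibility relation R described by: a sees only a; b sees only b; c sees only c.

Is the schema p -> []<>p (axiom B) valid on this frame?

Axiom B corresponds to the accessibility relation being symmetric.
Symmetric: yes — every pair in R has its reverse in R.

Yes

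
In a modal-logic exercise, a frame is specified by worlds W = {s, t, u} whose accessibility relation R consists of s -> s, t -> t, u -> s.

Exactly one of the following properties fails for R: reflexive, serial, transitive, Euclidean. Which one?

Reflexive: no — u is not related to itself.
Serial: yes — every world has a successor (e.g. s R s).
Transitive: yes — every two-step R-path is closed by a direct edge.
Euclidean: yes — any two successors of a common world are R-related.
Only reflexive fails.

reflexive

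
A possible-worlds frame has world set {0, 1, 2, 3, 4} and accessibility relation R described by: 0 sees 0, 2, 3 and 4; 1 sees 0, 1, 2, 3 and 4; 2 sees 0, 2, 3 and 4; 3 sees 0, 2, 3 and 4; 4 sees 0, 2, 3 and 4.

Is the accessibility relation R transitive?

Yes

Transitive: yes — every two-step R-path is closed by a direct edge.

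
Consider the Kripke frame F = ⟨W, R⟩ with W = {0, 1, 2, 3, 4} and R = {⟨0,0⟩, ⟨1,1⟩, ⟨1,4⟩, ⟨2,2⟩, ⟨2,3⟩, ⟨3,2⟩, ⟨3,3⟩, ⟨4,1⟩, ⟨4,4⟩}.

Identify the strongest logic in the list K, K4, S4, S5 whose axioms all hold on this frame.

Transitive (axiom 4): yes — every two-step R-path is closed by a direct edge.
Reflexive (axiom T): yes — every world is R-related to itself.
Euclidean (axiom 5): yes — any two successors of a common world are R-related.
So F validates K, K4, S4, S5. The strongest is S5.

S5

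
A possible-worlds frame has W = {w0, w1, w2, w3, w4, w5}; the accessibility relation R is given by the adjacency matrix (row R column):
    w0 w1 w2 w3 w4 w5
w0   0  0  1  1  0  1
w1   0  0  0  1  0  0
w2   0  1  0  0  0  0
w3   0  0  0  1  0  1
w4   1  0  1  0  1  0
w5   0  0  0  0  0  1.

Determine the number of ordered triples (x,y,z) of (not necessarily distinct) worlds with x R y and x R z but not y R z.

Enumerating: (w0,w2,w2), (w0,w2,w3), (w0,w2,w5), (w0,w3,w2), (w0,w5,w2), (w0,w5,w3), (w2,w1,w1), (w3,w5,w3), (w4,w0,w0), (w4,w0,w4), (w4,w2,w0), (w4,w2,w2), (w4,w2,w4).

13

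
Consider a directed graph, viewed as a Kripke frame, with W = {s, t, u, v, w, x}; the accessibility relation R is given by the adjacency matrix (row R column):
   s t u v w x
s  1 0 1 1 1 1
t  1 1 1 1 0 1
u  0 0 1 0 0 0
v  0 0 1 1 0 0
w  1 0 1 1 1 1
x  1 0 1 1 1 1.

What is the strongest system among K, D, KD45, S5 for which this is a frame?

Serial (axiom D): yes — every world has a successor (e.g. s R s).
Euclidean (axiom 5): no — s R u and s R v, but not u R v.
Transitive (axiom 4): no — t R s and s R w, but not t R w.
Reflexive (axiom T): yes — every world is R-related to itself.
So F validates K, D; KD45 would additionally require R to be Euclidean and transitive. The strongest is D.

D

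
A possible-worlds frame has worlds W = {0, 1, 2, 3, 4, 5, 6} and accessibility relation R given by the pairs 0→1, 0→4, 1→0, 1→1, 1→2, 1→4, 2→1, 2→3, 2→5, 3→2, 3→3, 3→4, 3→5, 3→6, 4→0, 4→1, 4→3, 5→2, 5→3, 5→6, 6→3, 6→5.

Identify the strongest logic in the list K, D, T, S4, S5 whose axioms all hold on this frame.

Serial (axiom D): yes — every world has a successor (e.g. 0 R 1).
Reflexive (axiom T): no — 0 is not related to itself.
Transitive (axiom 4): no — 0 R 1 and 1 R 2, but not 0 R 2.
Euclidean (axiom 5): no — 1 R 0 and 1 R 2, but not 0 R 2.
So F validates K, D; T would additionally require R to be reflexive. The strongest is D.

D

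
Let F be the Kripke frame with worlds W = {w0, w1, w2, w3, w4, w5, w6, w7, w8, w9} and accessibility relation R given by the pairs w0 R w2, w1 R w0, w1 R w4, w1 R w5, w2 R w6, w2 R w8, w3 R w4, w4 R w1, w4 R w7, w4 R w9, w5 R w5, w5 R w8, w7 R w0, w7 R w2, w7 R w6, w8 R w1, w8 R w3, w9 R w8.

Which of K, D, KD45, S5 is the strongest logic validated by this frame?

K

Serial (axiom D): no — w6 has no R-successor.
Euclidean (axiom 5): no — w1 R w0 and w1 R w4, but not w0 R w4.
Transitive (axiom 4): no — w0 R w2 and w2 R w6, but not w0 R w6.
Reflexive (axiom T): no — w0 is not related to itself.
So F validates K; D would additionally require R to be serial. The strongest is K.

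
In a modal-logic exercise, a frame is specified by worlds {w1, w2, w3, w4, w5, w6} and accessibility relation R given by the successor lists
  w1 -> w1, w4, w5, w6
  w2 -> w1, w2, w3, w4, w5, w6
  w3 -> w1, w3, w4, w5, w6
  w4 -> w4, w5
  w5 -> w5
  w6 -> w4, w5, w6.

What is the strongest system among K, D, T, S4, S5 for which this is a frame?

S4

Serial (axiom D): yes — every world has a successor (e.g. w1 R w1).
Reflexive (axiom T): yes — every world is R-related to itself.
Transitive (axiom 4): yes — every two-step R-path is closed by a direct edge.
Euclidean (axiom 5): no — w1 R w4 and w1 R w6, but not w4 R w6.
So F validates K, D, T, S4; S5 would additionally require R to be Euclidean. The strongest is S4.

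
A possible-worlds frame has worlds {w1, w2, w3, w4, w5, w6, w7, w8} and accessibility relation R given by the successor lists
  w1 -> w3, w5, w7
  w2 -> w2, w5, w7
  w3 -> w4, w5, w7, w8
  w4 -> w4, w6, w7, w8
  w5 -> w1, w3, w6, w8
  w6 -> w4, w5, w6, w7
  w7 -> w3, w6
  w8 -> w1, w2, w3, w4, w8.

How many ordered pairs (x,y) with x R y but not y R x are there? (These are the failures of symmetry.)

9

Enumerating: (w1,w3), (w1,w7), (w2,w5), (w2,w7), (w3,w4), (w4,w7), (w5,w8), (w8,w1), (w8,w2).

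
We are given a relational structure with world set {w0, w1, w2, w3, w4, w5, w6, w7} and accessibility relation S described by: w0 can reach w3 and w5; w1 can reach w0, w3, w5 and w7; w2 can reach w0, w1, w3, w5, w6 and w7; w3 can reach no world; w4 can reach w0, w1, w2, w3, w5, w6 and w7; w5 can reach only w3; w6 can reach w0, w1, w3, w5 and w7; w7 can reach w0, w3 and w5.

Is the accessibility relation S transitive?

Yes

Transitive: yes — every two-step S-path is closed by a direct edge.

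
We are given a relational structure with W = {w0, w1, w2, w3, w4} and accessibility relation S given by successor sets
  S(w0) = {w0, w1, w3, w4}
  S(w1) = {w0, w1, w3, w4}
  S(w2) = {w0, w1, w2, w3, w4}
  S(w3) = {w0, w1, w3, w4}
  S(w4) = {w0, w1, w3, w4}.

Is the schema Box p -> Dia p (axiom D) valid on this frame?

Yes

Axiom D corresponds to the accessibility relation being serial.
Serial: yes — every world has a successor (e.g. w0 S w0).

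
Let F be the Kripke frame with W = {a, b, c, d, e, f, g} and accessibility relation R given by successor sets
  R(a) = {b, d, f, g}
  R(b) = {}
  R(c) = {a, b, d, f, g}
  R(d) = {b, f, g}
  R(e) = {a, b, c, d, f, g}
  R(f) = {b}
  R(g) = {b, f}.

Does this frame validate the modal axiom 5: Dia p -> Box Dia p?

Axiom 5 corresponds to the accessibility relation being Euclidean.
Euclidean: no — a R b and a R d, but not b R d.

No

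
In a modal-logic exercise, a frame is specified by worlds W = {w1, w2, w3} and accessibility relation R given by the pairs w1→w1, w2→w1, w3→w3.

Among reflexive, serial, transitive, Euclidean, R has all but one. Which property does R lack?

reflexive

Reflexive: no — w2 is not related to itself.
Serial: yes — every world has a successor (e.g. w1 R w1).
Transitive: yes — every two-step R-path is closed by a direct edge.
Euclidean: yes — any two successors of a common world are R-related.
Only reflexive fails.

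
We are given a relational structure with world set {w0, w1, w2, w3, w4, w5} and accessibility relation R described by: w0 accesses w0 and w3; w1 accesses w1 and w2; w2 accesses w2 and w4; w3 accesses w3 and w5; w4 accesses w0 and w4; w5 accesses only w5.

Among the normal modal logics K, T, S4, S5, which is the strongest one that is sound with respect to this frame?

Reflexive (axiom T): yes — every world is R-related to itself.
Transitive (axiom 4): no — w0 R w3 and w3 R w5, but not w0 R w5.
Euclidean (axiom 5): no — w0 R w3 and w0 R w0, but not w3 R w0.
So F validates K, T; S4 would additionally require R to be transitive. The strongest is T.

T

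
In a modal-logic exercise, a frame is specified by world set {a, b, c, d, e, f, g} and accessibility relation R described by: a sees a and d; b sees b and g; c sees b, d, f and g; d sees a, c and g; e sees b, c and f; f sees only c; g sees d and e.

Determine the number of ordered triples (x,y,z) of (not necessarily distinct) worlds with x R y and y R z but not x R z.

27

Enumerating: (a,d,c), (a,d,g), (b,g,d), (b,g,e), (c,d,a), (c,d,c), (c,f,c), (c,g,e), (d,a,d), (d,c,b), (d,c,d), (d,c,f), … and 15 more.
Total: 27.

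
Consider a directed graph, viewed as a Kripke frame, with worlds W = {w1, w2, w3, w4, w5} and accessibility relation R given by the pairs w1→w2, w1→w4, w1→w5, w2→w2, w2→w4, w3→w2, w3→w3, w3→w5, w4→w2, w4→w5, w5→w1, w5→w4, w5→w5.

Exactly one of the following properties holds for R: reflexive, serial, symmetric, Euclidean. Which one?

Reflexive: no — w1 is not related to itself.
Serial: yes — every world has a successor (e.g. w1 R w2).
Symmetric: no — w1 R w2 but not w2 R w1.
Euclidean: no — w1 R w2 and w1 R w5, but not w2 R w5.
Only serial holds.

serial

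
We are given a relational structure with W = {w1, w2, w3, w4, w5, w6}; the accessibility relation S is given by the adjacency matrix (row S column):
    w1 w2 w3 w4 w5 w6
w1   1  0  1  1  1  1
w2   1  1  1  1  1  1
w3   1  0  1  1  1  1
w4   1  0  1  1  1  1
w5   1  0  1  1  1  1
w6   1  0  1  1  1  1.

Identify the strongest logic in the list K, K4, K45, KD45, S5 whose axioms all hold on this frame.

K4

Transitive (axiom 4): yes — every two-step S-path is closed by a direct edge.
Euclidean (axiom 5): no — w2 S w1 and w2 S w2, but not w1 S w2.
Serial (axiom D): yes — every world has a successor (e.g. w1 S w1).
Reflexive (axiom T): yes — every world is S-related to itself.
So F validates K, K4; K45 would additionally require S to be Euclidean. The strongest is K4.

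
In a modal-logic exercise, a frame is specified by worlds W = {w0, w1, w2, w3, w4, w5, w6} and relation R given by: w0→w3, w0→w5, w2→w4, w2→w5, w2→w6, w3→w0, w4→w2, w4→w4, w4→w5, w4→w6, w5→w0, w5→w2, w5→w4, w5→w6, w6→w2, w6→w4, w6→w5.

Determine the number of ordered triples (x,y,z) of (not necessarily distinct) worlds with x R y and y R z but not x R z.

Enumerating: (w0,w3,w0), (w0,w5,w0), (w0,w5,w2), (w0,w5,w4), (w0,w5,w6), (w2,w4,w2), (w2,w5,w0), (w2,w5,w2), (w2,w6,w2), (w3,w0,w3), (w3,w0,w5), (w4,w5,w0), … and 9 more.
Total: 21.

21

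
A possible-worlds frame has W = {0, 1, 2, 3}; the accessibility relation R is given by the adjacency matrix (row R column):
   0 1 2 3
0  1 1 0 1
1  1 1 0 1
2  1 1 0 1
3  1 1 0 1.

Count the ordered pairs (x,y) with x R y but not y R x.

3

Enumerating: (2,0), (2,1), (2,3).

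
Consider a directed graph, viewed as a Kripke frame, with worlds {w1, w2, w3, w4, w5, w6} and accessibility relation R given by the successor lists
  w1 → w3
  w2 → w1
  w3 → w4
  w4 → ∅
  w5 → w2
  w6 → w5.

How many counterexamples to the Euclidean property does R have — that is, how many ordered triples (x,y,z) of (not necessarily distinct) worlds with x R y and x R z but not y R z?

5

Enumerating: (w1,w3,w3), (w2,w1,w1), (w3,w4,w4), (w5,w2,w2), (w6,w5,w5).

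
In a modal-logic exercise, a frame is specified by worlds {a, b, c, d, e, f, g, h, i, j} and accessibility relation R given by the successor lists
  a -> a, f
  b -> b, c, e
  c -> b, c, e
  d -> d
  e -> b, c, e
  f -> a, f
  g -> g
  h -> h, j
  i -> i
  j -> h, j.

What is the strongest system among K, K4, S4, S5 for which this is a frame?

S5

Transitive (axiom 4): yes — every two-step R-path is closed by a direct edge.
Reflexive (axiom T): yes — every world is R-related to itself.
Euclidean (axiom 5): yes — any two successors of a common world are R-related.
So F validates K, K4, S4, S5. The strongest is S5.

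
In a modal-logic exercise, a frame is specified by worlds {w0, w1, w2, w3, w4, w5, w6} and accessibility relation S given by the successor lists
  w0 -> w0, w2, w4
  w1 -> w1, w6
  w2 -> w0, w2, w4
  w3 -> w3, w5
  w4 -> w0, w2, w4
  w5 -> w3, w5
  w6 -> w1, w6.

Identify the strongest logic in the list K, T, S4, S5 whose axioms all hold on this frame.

Reflexive (axiom T): yes — every world is S-related to itself.
Transitive (axiom 4): yes — every two-step S-path is closed by a direct edge.
Euclidean (axiom 5): yes — any two successors of a common world are S-related.
So F validates K, T, S4, S5. The strongest is S5.

S5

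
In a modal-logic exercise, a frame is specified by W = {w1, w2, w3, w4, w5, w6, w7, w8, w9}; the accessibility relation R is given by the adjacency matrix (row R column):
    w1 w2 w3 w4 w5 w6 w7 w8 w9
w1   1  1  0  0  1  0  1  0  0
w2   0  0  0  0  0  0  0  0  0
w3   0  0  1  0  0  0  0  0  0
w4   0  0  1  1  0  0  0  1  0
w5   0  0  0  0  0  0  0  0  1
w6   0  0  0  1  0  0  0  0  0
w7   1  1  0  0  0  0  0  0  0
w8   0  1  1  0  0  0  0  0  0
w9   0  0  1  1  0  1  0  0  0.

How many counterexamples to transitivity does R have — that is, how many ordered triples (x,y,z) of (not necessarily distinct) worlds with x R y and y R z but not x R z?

Enumerating: (w1,w5,w9), (w4,w8,w2), (w5,w9,w3), (w5,w9,w4), (w5,w9,w6), (w6,w4,w3), (w6,w4,w8), (w7,w1,w5), (w7,w1,w7), (w9,w4,w8).

10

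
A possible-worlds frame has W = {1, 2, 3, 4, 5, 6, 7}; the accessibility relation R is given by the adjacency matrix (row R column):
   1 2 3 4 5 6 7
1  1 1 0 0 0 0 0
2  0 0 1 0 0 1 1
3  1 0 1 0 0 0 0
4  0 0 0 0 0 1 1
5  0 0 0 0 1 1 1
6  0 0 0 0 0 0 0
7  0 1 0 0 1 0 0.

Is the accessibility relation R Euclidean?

No

Euclidean: no — 2 R 3 and 2 R 6, but not 3 R 6.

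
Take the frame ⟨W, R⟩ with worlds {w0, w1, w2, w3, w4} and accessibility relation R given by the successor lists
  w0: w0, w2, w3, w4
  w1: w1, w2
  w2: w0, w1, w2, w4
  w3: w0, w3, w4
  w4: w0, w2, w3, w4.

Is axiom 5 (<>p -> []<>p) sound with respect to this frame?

The schema 5 characterises exactly the Euclidean frames.
Euclidean: no — w0 R w2 and w0 R w3, but not w2 R w3.

No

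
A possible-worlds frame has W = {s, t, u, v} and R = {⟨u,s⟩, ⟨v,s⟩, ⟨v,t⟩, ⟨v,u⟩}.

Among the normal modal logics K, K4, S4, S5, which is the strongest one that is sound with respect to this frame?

Transitive (axiom 4): yes — every two-step R-path is closed by a direct edge.
Reflexive (axiom T): no — s is not related to itself.
Euclidean (axiom 5): no — v R s and v R t, but not s R t.
So F validates K, K4; S4 would additionally require R to be reflexive. The strongest is K4.

K4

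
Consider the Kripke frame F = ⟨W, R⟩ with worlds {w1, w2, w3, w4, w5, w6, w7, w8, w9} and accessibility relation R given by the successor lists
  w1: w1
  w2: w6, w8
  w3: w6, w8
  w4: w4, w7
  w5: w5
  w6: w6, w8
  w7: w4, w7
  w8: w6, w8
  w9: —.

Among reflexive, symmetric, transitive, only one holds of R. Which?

transitive

Reflexive: no — w2 is not related to itself.
Symmetric: no — w2 R w6 but not w6 R w2.
Transitive: yes — every two-step R-path is closed by a direct edge.
Only transitive holds.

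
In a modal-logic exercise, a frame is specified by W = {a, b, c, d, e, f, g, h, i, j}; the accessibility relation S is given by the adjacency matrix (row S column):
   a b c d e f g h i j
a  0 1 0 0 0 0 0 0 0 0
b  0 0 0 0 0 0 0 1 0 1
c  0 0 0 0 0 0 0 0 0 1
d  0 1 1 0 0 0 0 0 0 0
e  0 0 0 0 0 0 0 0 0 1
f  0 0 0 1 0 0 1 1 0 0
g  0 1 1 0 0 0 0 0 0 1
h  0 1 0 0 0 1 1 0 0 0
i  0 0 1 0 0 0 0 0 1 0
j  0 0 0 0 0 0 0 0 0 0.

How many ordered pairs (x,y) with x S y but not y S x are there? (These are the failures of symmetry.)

13

Enumerating: (a,b), (b,j), (c,j), (d,b), (d,c), (e,j), (f,d), (f,g), (g,b), (g,c), (g,j), (h,g), (i,c).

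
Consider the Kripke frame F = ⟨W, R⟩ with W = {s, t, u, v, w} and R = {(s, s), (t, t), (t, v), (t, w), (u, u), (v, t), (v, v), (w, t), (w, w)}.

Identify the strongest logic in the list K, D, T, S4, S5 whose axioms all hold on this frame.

Serial (axiom D): yes — every world has a successor (e.g. s R s).
Reflexive (axiom T): yes — every world is R-related to itself.
Transitive (axiom 4): no — v R t and t R w, but not v R w.
Euclidean (axiom 5): no — t R v and t R w, but not v R w.
So F validates K, D, T; S4 would additionally require R to be transitive. The strongest is T.

T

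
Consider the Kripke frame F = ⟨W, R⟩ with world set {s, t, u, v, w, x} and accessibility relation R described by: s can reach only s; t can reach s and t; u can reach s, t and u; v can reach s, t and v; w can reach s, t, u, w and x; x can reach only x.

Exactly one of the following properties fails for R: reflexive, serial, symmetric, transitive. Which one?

Reflexive: yes — every world is R-related to itself.
Serial: yes — every world has a successor (e.g. s R s).
Symmetric: no — t R s but not s R t.
Transitive: yes — every two-step R-path is closed by a direct edge.
Only symmetric fails.

symmetric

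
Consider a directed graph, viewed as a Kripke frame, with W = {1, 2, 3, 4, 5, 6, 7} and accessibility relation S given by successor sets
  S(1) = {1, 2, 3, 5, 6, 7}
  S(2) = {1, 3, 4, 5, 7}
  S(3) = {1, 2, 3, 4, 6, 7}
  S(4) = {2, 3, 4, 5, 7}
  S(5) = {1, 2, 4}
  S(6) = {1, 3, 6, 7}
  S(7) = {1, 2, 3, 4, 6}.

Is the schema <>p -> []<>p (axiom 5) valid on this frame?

By correspondence theory, 5 is valid on a frame iff S is Euclidean.
Euclidean: no — 1 S 2 and 1 S 6, but not 2 S 6.

No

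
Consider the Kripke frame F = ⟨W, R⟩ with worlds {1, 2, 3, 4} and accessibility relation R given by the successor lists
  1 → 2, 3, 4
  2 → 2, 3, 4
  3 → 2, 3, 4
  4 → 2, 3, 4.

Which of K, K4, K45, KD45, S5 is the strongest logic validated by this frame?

KD45

Transitive (axiom 4): yes — every two-step R-path is closed by a direct edge.
Euclidean (axiom 5): yes — any two successors of a common world are R-related.
Serial (axiom D): yes — every world has a successor (e.g. 1 R 2).
Reflexive (axiom T): no — 1 is not related to itself.
So F validates K, K4, K45, KD45; S5 would additionally require R to be reflexive. The strongest is KD45.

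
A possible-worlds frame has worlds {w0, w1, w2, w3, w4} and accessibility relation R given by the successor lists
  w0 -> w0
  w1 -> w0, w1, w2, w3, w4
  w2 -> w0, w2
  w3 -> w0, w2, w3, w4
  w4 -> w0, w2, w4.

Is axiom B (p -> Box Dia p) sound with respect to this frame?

No

By correspondence theory, B is valid on a frame iff R is symmetric.
Symmetric: no — w1 R w0 but not w0 R w1.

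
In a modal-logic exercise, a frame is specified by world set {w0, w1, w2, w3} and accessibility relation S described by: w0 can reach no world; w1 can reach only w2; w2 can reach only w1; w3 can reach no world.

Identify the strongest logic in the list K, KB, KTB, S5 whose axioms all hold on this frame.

Symmetric (axiom B): yes — every pair in S has its reverse in S.
Reflexive (axiom T): no — w0 is not related to itself.
Euclidean (axiom 5): no — w1 S w2 and w1 S w2, but not w2 S w2.
So F validates K, KB; KTB would additionally require S to be reflexive. The strongest is KB.

KB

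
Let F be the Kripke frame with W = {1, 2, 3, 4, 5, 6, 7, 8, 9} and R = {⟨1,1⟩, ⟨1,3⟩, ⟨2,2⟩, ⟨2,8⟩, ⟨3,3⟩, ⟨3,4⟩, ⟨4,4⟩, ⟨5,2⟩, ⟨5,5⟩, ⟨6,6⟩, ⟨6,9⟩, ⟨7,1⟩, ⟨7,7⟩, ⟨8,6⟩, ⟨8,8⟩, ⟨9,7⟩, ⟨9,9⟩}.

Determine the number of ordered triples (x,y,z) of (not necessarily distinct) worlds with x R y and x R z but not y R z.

8

Enumerating: (1,3,1), (2,8,2), (3,4,3), (5,2,5), (6,9,6), (7,1,7), (8,6,8), (9,7,9).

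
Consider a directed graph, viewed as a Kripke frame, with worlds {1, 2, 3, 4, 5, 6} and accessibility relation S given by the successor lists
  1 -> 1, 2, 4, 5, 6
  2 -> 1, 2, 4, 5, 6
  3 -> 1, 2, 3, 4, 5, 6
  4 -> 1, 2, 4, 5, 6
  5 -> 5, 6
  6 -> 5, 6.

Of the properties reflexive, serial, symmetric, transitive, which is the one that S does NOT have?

symmetric

Reflexive: yes — every world is S-related to itself.
Serial: yes — every world has a successor (e.g. 1 S 1).
Symmetric: no — 1 S 5 but not 5 S 1.
Transitive: yes — every two-step S-path is closed by a direct edge.
Only symmetric fails.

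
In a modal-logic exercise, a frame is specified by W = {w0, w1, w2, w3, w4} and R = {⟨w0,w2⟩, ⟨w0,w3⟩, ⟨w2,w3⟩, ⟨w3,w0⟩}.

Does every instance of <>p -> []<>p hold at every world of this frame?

No

The schema 5 characterises exactly the Euclidean frames.
Euclidean: no — w0 R w3 and w0 R w2, but not w3 R w2.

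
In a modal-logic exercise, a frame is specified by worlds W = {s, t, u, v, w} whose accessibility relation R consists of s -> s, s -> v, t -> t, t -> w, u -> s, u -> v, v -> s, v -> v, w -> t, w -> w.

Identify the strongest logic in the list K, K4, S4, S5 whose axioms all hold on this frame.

Transitive (axiom 4): yes — every two-step R-path is closed by a direct edge.
Reflexive (axiom T): no — u is not related to itself.
Euclidean (axiom 5): yes — any two successors of a common world are R-related.
So F validates K, K4; S4 would additionally require R to be reflexive. The strongest is K4.

K4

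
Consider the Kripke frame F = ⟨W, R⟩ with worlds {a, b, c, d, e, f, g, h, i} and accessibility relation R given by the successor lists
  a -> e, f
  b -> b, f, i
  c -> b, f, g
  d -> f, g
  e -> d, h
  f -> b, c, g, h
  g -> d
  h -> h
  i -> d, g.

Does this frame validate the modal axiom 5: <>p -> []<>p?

By correspondence theory, 5 is valid on a frame iff R is Euclidean.
Euclidean: no — a R e and a R f, but not e R f.

No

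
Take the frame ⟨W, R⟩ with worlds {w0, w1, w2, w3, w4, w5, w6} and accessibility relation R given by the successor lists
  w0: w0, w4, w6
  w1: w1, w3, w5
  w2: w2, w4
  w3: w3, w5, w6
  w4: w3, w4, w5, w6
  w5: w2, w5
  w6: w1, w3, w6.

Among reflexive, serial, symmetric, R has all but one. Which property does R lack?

Reflexive: yes — every world is R-related to itself.
Serial: yes — every world has a successor (e.g. w0 R w0).
Symmetric: no — w0 R w4 but not w4 R w0.
Only symmetric fails.

symmetric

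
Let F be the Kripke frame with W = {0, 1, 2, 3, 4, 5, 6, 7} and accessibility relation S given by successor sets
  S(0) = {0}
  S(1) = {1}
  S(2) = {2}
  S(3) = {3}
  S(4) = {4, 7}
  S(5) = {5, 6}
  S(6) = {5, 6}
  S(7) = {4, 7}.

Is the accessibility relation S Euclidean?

Yes

Euclidean: yes — any two successors of a common world are S-related.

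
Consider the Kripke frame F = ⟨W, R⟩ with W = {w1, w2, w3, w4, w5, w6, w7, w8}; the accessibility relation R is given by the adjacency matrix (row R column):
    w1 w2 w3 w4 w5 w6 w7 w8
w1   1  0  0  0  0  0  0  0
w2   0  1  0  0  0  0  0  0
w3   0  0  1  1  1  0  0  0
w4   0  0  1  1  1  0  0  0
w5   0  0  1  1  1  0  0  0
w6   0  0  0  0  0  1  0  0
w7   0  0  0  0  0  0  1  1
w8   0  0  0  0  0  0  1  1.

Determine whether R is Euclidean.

Yes

Euclidean: yes — any two successors of a common world are R-related.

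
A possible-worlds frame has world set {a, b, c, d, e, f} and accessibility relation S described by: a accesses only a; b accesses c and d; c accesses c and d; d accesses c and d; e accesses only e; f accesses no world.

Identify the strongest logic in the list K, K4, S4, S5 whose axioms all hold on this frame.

Transitive (axiom 4): yes — every two-step S-path is closed by a direct edge.
Reflexive (axiom T): no — b is not related to itself.
Euclidean (axiom 5): yes — any two successors of a common world are S-related.
So F validates K, K4; S4 would additionally require S to be reflexive. The strongest is K4.

K4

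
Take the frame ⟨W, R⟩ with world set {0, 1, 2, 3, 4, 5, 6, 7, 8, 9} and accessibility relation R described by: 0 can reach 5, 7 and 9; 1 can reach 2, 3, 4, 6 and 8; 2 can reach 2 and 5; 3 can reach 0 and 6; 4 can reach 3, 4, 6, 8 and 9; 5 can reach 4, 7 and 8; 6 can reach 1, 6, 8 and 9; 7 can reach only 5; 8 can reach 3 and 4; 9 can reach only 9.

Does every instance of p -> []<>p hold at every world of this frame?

No

Axiom B corresponds to the accessibility relation being symmetric.
Symmetric: no — 0 R 5 but not 5 R 0.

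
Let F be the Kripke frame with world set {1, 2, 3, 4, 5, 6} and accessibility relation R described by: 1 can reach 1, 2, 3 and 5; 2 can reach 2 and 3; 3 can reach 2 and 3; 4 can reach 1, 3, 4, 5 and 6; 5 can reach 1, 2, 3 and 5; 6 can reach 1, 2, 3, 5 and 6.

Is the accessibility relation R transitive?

No

Transitive: no — 4 R 1 and 1 R 2, but not 4 R 2.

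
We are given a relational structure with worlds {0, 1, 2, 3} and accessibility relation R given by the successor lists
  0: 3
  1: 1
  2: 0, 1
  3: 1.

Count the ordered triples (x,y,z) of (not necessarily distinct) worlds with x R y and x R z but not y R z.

4

Enumerating: (0,3,3), (2,0,0), (2,0,1), (2,1,0).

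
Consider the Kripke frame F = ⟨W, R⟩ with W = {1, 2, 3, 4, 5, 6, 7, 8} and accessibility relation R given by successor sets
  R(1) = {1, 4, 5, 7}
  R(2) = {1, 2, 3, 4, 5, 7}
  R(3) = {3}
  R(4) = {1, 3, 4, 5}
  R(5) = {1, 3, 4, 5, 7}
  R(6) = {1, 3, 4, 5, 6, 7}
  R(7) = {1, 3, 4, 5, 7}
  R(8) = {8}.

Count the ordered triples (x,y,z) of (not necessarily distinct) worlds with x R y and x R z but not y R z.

39

Enumerating: (1,4,7), (2,1,2), (2,1,3), (2,3,1), (2,3,2), (2,3,4), (2,3,5), (2,3,7), (2,4,2), (2,4,7), (2,5,2), (2,7,2), … and 27 more.
Total: 39.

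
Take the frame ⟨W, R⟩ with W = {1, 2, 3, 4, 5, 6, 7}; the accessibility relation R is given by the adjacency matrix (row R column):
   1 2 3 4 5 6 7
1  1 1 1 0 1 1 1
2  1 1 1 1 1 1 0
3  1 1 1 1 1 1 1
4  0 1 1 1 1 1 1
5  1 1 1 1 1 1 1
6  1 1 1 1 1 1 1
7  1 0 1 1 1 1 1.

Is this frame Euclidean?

No

Euclidean: no — 1 R 2 and 1 R 7, but not 2 R 7.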